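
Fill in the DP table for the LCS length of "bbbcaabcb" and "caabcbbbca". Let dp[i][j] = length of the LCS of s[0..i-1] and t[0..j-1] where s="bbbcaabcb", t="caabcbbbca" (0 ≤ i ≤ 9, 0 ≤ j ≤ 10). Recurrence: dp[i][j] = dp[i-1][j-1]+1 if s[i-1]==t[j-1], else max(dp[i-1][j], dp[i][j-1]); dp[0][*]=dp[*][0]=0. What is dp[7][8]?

4

   ''  c  a  a  b  c  b  b  b  c  a
''  0  0  0  0  0  0  0  0  0  0  0
 b  0  0  0  0  1  1  1  1  1  1  1
 b  0  0  0  0  1  1  2  2  2  2  2
 b  0  0  0  0  1  1  2  3  3  3  3
 c  0  1  1  1  1  2  2  3  3  4  4
 a  0  1  2  2  2  2  2  3  3  4  5
 a  0  1  2  3  3  3  3  3  3  4  5
 b  0  1  2  3  4  4  4  4  4  4  5
 c  0  1  2  3  4  5  5  5  5  5  5
 b  0  1  2  3  4  5  6  6  6  6  6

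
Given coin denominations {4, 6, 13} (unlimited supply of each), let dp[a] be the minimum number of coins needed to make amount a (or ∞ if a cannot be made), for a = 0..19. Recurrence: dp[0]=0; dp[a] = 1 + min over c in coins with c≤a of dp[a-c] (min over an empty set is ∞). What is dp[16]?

 a  0  1  2  3  4  5  6  7  8  9 10 11 12 13 14 15 16 17 18 19
dp  0  -  -  -  1  -  1  -  2  -  2  -  2  1  3  -  3  2  3  2
(- denotes ∞ / unreachable)

3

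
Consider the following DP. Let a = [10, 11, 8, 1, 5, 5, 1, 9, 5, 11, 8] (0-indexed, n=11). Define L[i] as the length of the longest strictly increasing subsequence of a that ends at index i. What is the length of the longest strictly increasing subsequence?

4

   i    0    1    2    3    4    5    6    7    8    9   10
a[i]   10   11    8    1    5    5    1    9    5   11    8
L[i]    1    2    1    1    2    2    1    3    2    4    3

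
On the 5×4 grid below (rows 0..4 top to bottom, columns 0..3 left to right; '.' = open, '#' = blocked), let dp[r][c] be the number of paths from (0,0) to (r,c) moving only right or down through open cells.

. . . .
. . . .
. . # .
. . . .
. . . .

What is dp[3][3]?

r\c   0   1   2   3
  0   1   1   1   1
  1   1   2   3   4
  2   1   3   0   4
  3   1   4   4   8
  4   1   5   9  17

8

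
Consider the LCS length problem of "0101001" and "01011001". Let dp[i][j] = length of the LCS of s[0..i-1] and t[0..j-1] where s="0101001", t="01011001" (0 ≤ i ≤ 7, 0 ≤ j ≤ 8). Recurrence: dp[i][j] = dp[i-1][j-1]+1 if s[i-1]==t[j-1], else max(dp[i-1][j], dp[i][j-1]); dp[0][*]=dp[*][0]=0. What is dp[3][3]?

3

   ''  0  1  0  1  1  0  0  1
''  0  0  0  0  0  0  0  0  0
 0  0  1  1  1  1  1  1  1  1
 1  0  1  2  2  2  2  2  2  2
 0  0  1  2  3  3  3  3  3  3
 1  0  1  2  3  4  4  4  4  4
 0  0  1  2  3  4  4  5  5  5
 0  0  1  2  3  4  4  5  6  6
 1  0  1  2  3  4  5  5  6  7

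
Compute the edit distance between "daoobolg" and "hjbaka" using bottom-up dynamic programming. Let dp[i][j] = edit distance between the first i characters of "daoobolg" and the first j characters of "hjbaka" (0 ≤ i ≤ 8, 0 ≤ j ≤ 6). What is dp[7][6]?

   ''  h  j  b  a  k  a
''  0  1  2  3  4  5  6
 d  1  1  2  3  4  5  6
 a  2  2  2  3  3  4  5
 o  3  3  3  3  4  4  5
 o  4  4  4  4  4  5  5
 b  5  5  5  4  5  5  6
 o  6  6  6  5  5  6  6
 l  7  7  7  6  6  6  7
 g  8  8  8  7  7  7  7

7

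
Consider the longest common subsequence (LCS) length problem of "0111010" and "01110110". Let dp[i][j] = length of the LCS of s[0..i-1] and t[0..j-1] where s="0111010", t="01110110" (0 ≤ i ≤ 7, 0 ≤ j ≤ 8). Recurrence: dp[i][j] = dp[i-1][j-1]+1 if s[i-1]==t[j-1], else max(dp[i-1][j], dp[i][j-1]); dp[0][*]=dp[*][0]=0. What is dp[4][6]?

   ''  0  1  1  1  0  1  1  0
''  0  0  0  0  0  0  0  0  0
 0  0  1  1  1  1  1  1  1  1
 1  0  1  2  2  2  2  2  2  2
 1  0  1  2  3  3  3  3  3  3
 1  0  1  2  3  4  4  4  4  4
 0  0  1  2  3  4  5  5  5  5
 1  0  1  2  3  4  5  6  6  6
 0  0  1  2  3  4  5  6  6  7

4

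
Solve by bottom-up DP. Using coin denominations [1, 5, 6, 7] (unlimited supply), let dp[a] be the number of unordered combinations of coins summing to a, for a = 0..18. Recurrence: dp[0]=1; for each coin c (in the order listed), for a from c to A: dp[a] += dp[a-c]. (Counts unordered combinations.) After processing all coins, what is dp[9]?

4

after  coin     0     1     2     3     4     5     6     7     8     9    10    11    12    13    14    15    16    17    18
          1     1     1     1     1     1     1     1     1     1     1     1     1     1     1     1     1     1     1     1
          5     1     1     1     1     1     2     2     2     2     2     3     3     3     3     3     4     4     4     4
          6     1     1     1     1     1     2     3     3     3     3     4     5     6     6     6     7     8     9    10
          7     1     1     1     1     1     2     3     4     4     4     5     6     8     9    10    11    12    14    16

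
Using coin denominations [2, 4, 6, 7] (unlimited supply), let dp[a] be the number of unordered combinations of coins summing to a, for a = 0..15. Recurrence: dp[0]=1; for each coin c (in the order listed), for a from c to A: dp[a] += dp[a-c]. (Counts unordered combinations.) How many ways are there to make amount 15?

4

after  coin     0     1     2     3     4     5     6     7     8     9    10    11    12    13    14    15
          2     1     0     1     0     1     0     1     0     1     0     1     0     1     0     1     0
          4     1     0     1     0     2     0     2     0     3     0     3     0     4     0     4     0
          6     1     0     1     0     2     0     3     0     4     0     5     0     7     0     8     0
          7     1     0     1     0     2     0     3     1     4     1     5     2     7     3     9     4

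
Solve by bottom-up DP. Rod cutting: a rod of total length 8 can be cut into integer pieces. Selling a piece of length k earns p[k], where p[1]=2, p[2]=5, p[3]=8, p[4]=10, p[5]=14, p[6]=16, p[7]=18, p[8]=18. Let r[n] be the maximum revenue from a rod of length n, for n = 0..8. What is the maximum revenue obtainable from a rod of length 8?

   n    0    1    2    3    4    5    6    7    8
r[n]    0    2    5    8   10   14   16   19   22

22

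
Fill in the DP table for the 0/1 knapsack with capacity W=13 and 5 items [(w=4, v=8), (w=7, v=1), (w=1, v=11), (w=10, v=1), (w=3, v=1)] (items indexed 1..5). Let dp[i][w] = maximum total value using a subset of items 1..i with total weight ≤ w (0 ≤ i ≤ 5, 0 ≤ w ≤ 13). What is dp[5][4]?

12

i\w   0   1   2   3   4   5   6   7   8   9  10  11  12  13
  0   0   0   0   0   0   0   0   0   0   0   0   0   0   0
  1   0   0   0   0   8   8   8   8   8   8   8   8   8   8
  2   0   0   0   0   8   8   8   8   8   8   8   9   9   9
  3   0  11  11  11  11  19  19  19  19  19  19  19  20  20
  4   0  11  11  11  11  19  19  19  19  19  19  19  20  20
  5   0  11  11  11  12  19  19  19  20  20  20  20  20  20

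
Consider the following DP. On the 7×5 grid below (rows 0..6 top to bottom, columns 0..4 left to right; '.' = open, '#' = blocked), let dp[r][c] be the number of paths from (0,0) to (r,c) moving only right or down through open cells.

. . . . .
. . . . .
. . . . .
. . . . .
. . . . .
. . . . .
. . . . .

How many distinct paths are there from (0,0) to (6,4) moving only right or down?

r\c   0   1   2   3   4
  0   1   1   1   1   1
  1   1   2   3   4   5
  2   1   3   6  10  15
  3   1   4  10  20  35
  4   1   5  15  35  70
  5   1   6  21  56 126
  6   1   7  28  84 210

210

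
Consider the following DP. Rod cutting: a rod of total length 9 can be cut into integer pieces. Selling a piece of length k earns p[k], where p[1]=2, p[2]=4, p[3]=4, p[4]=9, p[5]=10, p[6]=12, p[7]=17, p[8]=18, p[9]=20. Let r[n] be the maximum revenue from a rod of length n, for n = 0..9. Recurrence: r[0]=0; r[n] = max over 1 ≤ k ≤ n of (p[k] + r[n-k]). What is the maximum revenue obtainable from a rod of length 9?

21

   n    0    1    2    3    4    5    6    7    8    9
r[n]    0    2    4    6    9   11   13   17   19   21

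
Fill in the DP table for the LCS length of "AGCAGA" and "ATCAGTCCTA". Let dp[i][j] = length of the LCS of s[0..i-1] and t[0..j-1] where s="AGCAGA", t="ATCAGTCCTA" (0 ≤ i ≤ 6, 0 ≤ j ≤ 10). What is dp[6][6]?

   ''  A  T  C  A  G  T  C  C  T  A
''  0  0  0  0  0  0  0  0  0  0  0
 A  0  1  1  1  1  1  1  1  1  1  1
 G  0  1  1  1  1  2  2  2  2  2  2
 C  0  1  1  2  2  2  2  3  3  3  3
 A  0  1  1  2  3  3  3  3  3  3  4
 G  0  1  1  2  3  4  4  4  4  4  4
 A  0  1  1  2  3  4  4  4  4  4  5

4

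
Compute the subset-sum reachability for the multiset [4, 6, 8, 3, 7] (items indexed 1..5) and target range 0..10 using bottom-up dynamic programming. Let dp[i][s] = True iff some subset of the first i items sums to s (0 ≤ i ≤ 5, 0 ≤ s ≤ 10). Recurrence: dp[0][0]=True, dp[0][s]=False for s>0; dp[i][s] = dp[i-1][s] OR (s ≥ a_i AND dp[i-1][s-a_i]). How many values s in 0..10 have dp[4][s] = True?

8

i\s   0   1   2   3   4   5   6   7   8   9  10
  0   T   F   F   F   F   F   F   F   F   F   F
  1   T   F   F   F   T   F   F   F   F   F   F
  2   T   F   F   F   T   F   T   F   F   F   T
  3   T   F   F   F   T   F   T   F   T   F   T
  4   T   F   F   T   T   F   T   T   T   T   T
  5   T   F   F   T   T   F   T   T   T   T   T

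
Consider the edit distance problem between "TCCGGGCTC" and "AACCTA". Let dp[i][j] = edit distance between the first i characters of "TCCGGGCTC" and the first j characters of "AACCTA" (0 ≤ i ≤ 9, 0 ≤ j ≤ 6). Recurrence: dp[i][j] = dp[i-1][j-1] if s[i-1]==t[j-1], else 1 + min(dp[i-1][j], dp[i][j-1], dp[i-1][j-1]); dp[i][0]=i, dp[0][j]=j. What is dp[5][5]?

4

   ''  A  A  C  C  T  A
''  0  1  2  3  4  5  6
 T  1  1  2  3  4  4  5
 C  2  2  2  2  3  4  5
 C  3  3  3  2  2  3  4
 G  4  4  4  3  3  3  4
 G  5  5  5  4  4  4  4
 G  6  6  6  5  5  5  5
 C  7  7  7  6  5  6  6
 T  8  8  8  7  6  5  6
 C  9  9  9  8  7  6  6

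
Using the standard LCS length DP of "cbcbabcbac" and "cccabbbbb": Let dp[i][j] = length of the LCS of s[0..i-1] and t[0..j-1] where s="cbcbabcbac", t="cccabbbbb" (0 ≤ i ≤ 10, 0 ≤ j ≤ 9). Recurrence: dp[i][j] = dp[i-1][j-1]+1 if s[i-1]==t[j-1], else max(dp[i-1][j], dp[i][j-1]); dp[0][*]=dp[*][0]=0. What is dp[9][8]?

   ''  c  c  c  a  b  b  b  b  b
''  0  0  0  0  0  0  0  0  0  0
 c  0  1  1  1  1  1  1  1  1  1
 b  0  1  1  1  1  2  2  2  2  2
 c  0  1  2  2  2  2  2  2  2  2
 b  0  1  2  2  2  3  3  3  3  3
 a  0  1  2  2  3  3  3  3  3  3
 b  0  1  2  2  3  4  4  4  4  4
 c  0  1  2  3  3  4  4  4  4  4
 b  0  1  2  3  3  4  5  5  5  5
 a  0  1  2  3  4  4  5  5  5  5
 c  0  1  2  3  4  4  5  5  5  5

5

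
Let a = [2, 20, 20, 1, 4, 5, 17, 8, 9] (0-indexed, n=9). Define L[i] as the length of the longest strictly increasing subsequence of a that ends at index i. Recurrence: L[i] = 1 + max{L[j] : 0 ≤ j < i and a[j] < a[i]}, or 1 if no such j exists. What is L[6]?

4

   i    0    1    2    3    4    5    6    7    8
a[i]    2   20   20    1    4    5   17    8    9
L[i]    1    2    2    1    2    3    4    4    5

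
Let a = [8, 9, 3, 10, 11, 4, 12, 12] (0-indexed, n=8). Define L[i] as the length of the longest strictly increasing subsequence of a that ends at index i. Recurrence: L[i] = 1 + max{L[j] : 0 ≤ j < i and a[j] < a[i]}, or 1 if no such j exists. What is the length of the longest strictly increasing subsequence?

5

   i    0    1    2    3    4    5    6    7
a[i]    8    9    3   10   11    4   12   12
L[i]    1    2    1    3    4    2    5    5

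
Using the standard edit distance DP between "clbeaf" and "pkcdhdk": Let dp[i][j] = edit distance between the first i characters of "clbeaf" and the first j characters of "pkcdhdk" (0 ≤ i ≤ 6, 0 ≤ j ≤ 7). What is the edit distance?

7

   ''  p  k  c  d  h  d  k
''  0  1  2  3  4  5  6  7
 c  1  1  2  2  3  4  5  6
 l  2  2  2  3  3  4  5  6
 b  3  3  3  3  4  4  5  6
 e  4  4  4  4  4  5  5  6
 a  5  5  5  5  5  5  6  6
 f  6  6  6  6  6  6  6  7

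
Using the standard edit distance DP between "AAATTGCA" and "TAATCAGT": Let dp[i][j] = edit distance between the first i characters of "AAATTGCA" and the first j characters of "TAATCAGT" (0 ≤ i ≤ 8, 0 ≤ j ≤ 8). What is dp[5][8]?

   ''  T  A  A  T  C  A  G  T
''  0  1  2  3  4  5  6  7  8
 A  1  1  1  2  3  4  5  6  7
 A  2  2  1  1  2  3  4  5  6
 A  3  3  2  1  2  3  3  4  5
 T  4  3  3  2  1  2  3  4  4
 T  5  4  4  3  2  2  3  4  4
 G  6  5  5  4  3  3  3  3  4
 C  7  6  6  5  4  3  4  4  4
 A  8  7  6  6  5  4  3  4  5

4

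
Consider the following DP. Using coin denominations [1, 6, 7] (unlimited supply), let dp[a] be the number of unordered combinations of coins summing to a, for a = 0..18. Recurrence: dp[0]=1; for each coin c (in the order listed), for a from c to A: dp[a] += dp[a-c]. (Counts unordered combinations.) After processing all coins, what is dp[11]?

after  coin     0     1     2     3     4     5     6     7     8     9    10    11    12    13    14    15    16    17    18
          1     1     1     1     1     1     1     1     1     1     1     1     1     1     1     1     1     1     1     1
          6     1     1     1     1     1     1     2     2     2     2     2     2     3     3     3     3     3     3     4
          7     1     1     1     1     1     1     2     3     3     3     3     3     4     5     6     6     6     6     7

3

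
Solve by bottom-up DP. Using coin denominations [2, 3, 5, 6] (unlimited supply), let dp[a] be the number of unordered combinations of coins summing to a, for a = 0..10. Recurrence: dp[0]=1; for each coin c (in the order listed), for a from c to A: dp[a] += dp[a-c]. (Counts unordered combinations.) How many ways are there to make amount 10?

5

after  coin     0     1     2     3     4     5     6     7     8     9    10
          2     1     0     1     0     1     0     1     0     1     0     1
          3     1     0     1     1     1     1     2     1     2     2     2
          5     1     0     1     1     1     2     2     2     3     3     4
          6     1     0     1     1     1     2     3     2     4     4     5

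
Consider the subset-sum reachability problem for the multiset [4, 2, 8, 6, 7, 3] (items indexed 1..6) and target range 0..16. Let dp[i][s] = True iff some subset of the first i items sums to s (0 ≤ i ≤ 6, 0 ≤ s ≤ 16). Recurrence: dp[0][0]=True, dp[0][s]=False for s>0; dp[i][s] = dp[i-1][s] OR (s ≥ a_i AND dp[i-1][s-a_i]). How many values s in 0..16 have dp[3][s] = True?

i\s   0   1   2   3   4   5   6   7   8   9  10  11  12  13  14  15  16
  0   T   F   F   F   F   F   F   F   F   F   F   F   F   F   F   F   F
  1   T   F   F   F   T   F   F   F   F   F   F   F   F   F   F   F   F
  2   T   F   T   F   T   F   T   F   F   F   F   F   F   F   F   F   F
  3   T   F   T   F   T   F   T   F   T   F   T   F   T   F   T   F   F
  4   T   F   T   F   T   F   T   F   T   F   T   F   T   F   T   F   T
  5   T   F   T   F   T   F   T   T   T   T   T   T   T   T   T   T   T
  6   T   F   T   T   T   T   T   T   T   T   T   T   T   T   T   T   T

8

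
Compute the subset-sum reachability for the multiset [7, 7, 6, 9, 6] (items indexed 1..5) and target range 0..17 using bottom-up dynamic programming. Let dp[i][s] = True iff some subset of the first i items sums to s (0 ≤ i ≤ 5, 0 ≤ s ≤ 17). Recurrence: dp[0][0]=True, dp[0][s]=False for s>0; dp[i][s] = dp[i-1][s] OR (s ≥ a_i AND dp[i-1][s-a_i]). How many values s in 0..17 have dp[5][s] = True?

i\s   0   1   2   3   4   5   6   7   8   9  10  11  12  13  14  15  16  17
  0   T   F   F   F   F   F   F   F   F   F   F   F   F   F   F   F   F   F
  1   T   F   F   F   F   F   F   T   F   F   F   F   F   F   F   F   F   F
  2   T   F   F   F   F   F   F   T   F   F   F   F   F   F   T   F   F   F
  3   T   F   F   F   F   F   T   T   F   F   F   F   F   T   T   F   F   F
  4   T   F   F   F   F   F   T   T   F   T   F   F   F   T   T   T   T   F
  5   T   F   F   F   F   F   T   T   F   T   F   F   T   T   T   T   T   F

9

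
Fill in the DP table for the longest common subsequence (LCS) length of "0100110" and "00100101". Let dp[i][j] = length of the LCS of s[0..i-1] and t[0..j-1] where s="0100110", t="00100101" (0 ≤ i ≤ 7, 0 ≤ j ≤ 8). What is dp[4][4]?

   ''  0  0  1  0  0  1  0  1
''  0  0  0  0  0  0  0  0  0
 0  0  1  1  1  1  1  1  1  1
 1  0  1  1  2  2  2  2  2  2
 0  0  1  2  2  3  3  3  3  3
 0  0  1  2  2  3  4  4  4  4
 1  0  1  2  3  3  4  5  5  5
 1  0  1  2  3  3  4  5  5  6
 0  0  1  2  3  4  4  5  6  6

3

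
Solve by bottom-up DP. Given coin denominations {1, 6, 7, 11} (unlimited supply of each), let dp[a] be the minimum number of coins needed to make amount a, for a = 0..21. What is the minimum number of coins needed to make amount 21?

 a  0  1  2  3  4  5  6  7  8  9 10 11 12 13 14 15 16 17 18 19 20 21
dp  0  1  2  3  4  5  1  1  2  3  4  1  2  2  2  3  4  2  2  3  3  3

3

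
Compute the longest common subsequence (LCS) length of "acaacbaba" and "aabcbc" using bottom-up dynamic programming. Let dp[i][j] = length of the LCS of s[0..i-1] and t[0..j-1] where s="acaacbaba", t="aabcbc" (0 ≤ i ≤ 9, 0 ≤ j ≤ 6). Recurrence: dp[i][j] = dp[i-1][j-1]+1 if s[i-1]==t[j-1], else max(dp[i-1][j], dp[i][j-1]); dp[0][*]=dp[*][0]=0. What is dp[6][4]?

   ''  a  a  b  c  b  c
''  0  0  0  0  0  0  0
 a  0  1  1  1  1  1  1
 c  0  1  1  1  2  2  2
 a  0  1  2  2  2  2  2
 a  0  1  2  2  2  2  2
 c  0  1  2  2  3  3  3
 b  0  1  2  3  3  4  4
 a  0  1  2  3  3  4  4
 b  0  1  2  3  3  4  4
 a  0  1  2  3  3  4  4

3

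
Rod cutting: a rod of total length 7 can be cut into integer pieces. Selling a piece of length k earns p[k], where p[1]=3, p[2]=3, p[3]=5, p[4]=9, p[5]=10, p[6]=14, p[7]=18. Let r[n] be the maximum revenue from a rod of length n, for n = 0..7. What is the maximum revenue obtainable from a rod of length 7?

   n    0    1    2    3    4    5    6    7
r[n]    0    3    6    9   12   15   18   21

21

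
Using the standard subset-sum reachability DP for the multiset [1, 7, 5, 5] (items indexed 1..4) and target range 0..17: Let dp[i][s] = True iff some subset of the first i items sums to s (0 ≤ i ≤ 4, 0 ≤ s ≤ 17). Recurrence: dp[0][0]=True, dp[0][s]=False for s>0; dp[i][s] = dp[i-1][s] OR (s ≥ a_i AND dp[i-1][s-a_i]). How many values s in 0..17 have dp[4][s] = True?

i\s   0   1   2   3   4   5   6   7   8   9  10  11  12  13  14  15  16  17
  0   T   F   F   F   F   F   F   F   F   F   F   F   F   F   F   F   F   F
  1   T   T   F   F   F   F   F   F   F   F   F   F   F   F   F   F   F   F
  2   T   T   F   F   F   F   F   T   T   F   F   F   F   F   F   F   F   F
  3   T   T   F   F   F   T   T   T   T   F   F   F   T   T   F   F   F   F
  4   T   T   F   F   F   T   T   T   T   F   T   T   T   T   F   F   F   T

11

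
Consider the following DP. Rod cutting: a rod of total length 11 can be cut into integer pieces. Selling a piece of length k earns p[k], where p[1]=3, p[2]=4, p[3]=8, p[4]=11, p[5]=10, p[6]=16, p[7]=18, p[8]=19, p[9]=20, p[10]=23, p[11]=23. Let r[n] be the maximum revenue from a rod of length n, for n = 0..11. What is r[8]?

   n    0    1    2    3    4    5    6    7    8    9   10   11
r[n]    0    3    6    9   12   15   18   21   24   27   30   33

24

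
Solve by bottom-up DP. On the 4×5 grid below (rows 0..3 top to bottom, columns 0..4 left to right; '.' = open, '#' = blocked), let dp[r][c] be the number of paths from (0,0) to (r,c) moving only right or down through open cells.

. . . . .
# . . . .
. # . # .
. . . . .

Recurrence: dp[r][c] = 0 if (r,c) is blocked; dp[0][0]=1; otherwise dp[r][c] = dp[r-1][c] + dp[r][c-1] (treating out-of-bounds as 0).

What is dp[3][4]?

r\c   0   1   2   3   4
  0   1   1   1   1   1
  1   0   1   2   3   4
  2   0   0   2   0   4
  3   0   0   2   2   6

6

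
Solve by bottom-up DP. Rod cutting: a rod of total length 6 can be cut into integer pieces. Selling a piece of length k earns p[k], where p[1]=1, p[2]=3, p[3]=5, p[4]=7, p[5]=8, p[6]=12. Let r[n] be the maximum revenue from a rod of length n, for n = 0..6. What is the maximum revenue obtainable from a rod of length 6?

   n    0    1    2    3    4    5    6
r[n]    0    1    3    5    7    8   12

12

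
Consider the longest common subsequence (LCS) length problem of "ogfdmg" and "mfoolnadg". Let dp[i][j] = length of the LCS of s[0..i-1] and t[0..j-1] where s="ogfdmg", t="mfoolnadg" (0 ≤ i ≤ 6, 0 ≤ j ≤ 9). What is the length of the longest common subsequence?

3

   ''  m  f  o  o  l  n  a  d  g
''  0  0  0  0  0  0  0  0  0  0
 o  0  0  0  1  1  1  1  1  1  1
 g  0  0  0  1  1  1  1  1  1  2
 f  0  0  1  1  1  1  1  1  1  2
 d  0  0  1  1  1  1  1  1  2  2
 m  0  1  1  1  1  1  1  1  2  2
 g  0  1  1  1  1  1  1  1  2  3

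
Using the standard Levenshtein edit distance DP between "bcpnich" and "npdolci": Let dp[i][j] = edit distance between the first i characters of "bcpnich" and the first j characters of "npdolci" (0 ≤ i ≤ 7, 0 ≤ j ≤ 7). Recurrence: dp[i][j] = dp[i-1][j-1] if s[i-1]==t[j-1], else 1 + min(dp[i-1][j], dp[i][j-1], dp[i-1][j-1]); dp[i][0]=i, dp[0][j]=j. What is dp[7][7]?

6

   ''  n  p  d  o  l  c  i
''  0  1  2  3  4  5  6  7
 b  1  1  2  3  4  5  6  7
 c  2  2  2  3  4  5  5  6
 p  3  3  2  3  4  5  6  6
 n  4  3  3  3  4  5  6  7
 i  5  4  4  4  4  5  6  6
 c  6  5  5  5  5  5  5  6
 h  7  6  6  6  6  6  6  6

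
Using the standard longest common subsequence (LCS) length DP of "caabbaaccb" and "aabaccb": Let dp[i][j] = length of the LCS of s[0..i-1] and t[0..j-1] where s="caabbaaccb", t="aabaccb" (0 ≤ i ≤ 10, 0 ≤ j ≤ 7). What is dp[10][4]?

   ''  a  a  b  a  c  c  b
''  0  0  0  0  0  0  0  0
 c  0  0  0  0  0  1  1  1
 a  0  1  1  1  1  1  1  1
 a  0  1  2  2  2  2  2  2
 b  0  1  2  3  3  3  3  3
 b  0  1  2  3  3  3  3  4
 a  0  1  2  3  4  4  4  4
 a  0  1  2  3  4  4  4  4
 c  0  1  2  3  4  5  5  5
 c  0  1  2  3  4  5  6  6
 b  0  1  2  3  4  5  6  7

4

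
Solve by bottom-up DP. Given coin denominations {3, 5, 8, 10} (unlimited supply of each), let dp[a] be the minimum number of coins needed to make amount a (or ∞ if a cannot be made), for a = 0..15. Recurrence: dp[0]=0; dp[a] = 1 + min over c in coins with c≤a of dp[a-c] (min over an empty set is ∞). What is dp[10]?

 a  0  1  2  3  4  5  6  7  8  9 10 11 12 13 14 15
dp  0  -  -  1  -  1  2  -  1  3  1  2  4  2  3  2
(- denotes ∞ / unreachable)

1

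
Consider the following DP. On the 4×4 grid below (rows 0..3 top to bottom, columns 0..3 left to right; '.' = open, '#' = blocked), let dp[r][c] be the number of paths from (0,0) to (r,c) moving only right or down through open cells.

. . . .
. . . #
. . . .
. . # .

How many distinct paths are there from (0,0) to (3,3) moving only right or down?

6

r\c   0   1   2   3
  0   1   1   1   1
  1   1   2   3   0
  2   1   3   6   6
  3   1   4   0   6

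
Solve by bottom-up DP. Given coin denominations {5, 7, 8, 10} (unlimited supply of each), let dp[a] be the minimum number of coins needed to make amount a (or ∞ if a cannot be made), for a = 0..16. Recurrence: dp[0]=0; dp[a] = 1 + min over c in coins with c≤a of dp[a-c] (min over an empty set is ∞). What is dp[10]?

1

 a  0  1  2  3  4  5  6  7  8  9 10 11 12 13 14 15 16
dp  0  -  -  -  -  1  -  1  1  -  1  -  2  2  2  2  2
(- denotes ∞ / unreachable)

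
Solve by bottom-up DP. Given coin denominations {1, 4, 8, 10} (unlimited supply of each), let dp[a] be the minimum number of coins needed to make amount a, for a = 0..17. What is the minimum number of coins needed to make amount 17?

3

 a  0  1  2  3  4  5  6  7  8  9 10 11 12 13 14 15 16 17
dp  0  1  2  3  1  2  3  4  1  2  1  2  2  3  2  3  2  3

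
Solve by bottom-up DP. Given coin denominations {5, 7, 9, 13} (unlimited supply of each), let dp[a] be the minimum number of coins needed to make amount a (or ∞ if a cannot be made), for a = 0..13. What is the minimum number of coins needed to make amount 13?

 a  0  1  2  3  4  5  6  7  8  9 10 11 12 13
dp  0  -  -  -  -  1  -  1  -  1  2  -  2  1
(- denotes ∞ / unreachable)

1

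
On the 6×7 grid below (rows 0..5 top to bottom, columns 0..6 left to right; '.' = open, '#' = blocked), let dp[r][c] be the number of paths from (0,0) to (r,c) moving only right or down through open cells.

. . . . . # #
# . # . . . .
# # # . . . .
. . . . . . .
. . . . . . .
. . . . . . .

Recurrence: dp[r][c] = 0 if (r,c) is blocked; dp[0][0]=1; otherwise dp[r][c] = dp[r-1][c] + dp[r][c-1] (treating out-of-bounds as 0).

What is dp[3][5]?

9

r\c   0   1   2   3   4   5   6
  0   1   1   1   1   1   0   0
  1   0   1   0   1   2   2   2
  2   0   0   0   1   3   5   7
  3   0   0   0   1   4   9  16
  4   0   0   0   1   5  14  30
  5   0   0   0   1   6  20  50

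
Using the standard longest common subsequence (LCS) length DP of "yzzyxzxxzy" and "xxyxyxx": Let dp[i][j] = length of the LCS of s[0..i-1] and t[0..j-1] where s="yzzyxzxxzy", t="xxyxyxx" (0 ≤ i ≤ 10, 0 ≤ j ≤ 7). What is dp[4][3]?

1

   ''  x  x  y  x  y  x  x
''  0  0  0  0  0  0  0  0
 y  0  0  0  1  1  1  1  1
 z  0  0  0  1  1  1  1  1
 z  0  0  0  1  1  1  1  1
 y  0  0  0  1  1  2  2  2
 x  0  1  1  1  2  2  3  3
 z  0  1  1  1  2  2  3  3
 x  0  1  2  2  2  2  3  4
 x  0  1  2  2  3  3  3  4
 z  0  1  2  2  3  3  3  4
 y  0  1  2  3  3  4  4  4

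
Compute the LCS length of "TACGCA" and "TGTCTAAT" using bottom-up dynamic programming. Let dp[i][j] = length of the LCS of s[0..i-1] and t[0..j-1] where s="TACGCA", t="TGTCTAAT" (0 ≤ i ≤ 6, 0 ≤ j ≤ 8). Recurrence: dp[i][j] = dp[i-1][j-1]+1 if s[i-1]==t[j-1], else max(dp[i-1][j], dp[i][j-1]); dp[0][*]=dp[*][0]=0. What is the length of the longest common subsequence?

4

   ''  T  G  T  C  T  A  A  T
''  0  0  0  0  0  0  0  0  0
 T  0  1  1  1  1  1  1  1  1
 A  0  1  1  1  1  1  2  2  2
 C  0  1  1  1  2  2  2  2  2
 G  0  1  2  2  2  2  2  2  2
 C  0  1  2  2  3  3  3  3  3
 A  0  1  2  2  3  3  4  4  4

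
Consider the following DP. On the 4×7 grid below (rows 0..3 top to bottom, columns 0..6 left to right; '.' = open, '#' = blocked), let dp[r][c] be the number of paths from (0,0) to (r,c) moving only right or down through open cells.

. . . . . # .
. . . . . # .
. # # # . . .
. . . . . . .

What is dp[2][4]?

5

r\c   0   1   2   3   4   5   6
  0   1   1   1   1   1   0   0
  1   1   2   3   4   5   0   0
  2   1   0   0   0   5   5   5
  3   1   1   1   1   6  11  16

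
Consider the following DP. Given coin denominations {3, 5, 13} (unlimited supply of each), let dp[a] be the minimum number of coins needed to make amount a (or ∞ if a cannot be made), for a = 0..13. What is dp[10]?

 a  0  1  2  3  4  5  6  7  8  9 10 11 12 13
dp  0  -  -  1  -  1  2  -  2  3  2  3  4  1
(- denotes ∞ / unreachable)

2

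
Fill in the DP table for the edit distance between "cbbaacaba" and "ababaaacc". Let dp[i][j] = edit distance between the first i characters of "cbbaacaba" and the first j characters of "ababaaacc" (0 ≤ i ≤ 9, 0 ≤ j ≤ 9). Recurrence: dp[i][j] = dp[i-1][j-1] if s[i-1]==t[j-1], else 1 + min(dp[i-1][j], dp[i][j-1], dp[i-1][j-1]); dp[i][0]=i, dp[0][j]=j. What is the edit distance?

5

   ''  a  b  a  b  a  a  a  c  c
''  0  1  2  3  4  5  6  7  8  9
 c  1  1  2  3  4  5  6  7  7  8
 b  2  2  1  2  3  4  5  6  7  8
 b  3  3  2  2  2  3  4  5  6  7
 a  4  3  3  2  3  2  3  4  5  6
 a  5  4  4  3  3  3  2  3  4  5
 c  6  5  5  4  4  4  3  3  3  4
 a  7  6  6  5  5  4  4  3  4  4
 b  8  7  6  6  5  5  5  4  4  5
 a  9  8  7  6  6  5  5  5  5  5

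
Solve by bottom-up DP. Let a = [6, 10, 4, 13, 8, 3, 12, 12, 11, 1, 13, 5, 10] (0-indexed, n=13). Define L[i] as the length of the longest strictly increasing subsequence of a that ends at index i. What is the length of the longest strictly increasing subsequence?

4

   i    0    1    2    3    4    5    6    7    8    9   10   11   12
a[i]    6   10    4   13    8    3   12   12   11    1   13    5   10
L[i]    1    2    1    3    2    1    3    3    3    1    4    2    3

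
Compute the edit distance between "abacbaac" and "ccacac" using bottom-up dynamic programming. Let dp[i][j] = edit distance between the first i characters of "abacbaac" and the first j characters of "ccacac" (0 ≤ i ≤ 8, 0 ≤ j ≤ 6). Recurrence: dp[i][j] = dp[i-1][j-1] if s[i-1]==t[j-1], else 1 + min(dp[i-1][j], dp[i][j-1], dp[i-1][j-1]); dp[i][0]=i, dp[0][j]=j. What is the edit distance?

   ''  c  c  a  c  a  c
''  0  1  2  3  4  5  6
 a  1  1  2  2  3  4  5
 b  2  2  2  3  3  4  5
 a  3  3  3  2  3  3  4
 c  4  3  3  3  2  3  3
 b  5  4  4  4  3  3  4
 a  6  5  5  4  4  3  4
 a  7  6  6  5  5  4  4
 c  8  7  6  6  5  5  4

4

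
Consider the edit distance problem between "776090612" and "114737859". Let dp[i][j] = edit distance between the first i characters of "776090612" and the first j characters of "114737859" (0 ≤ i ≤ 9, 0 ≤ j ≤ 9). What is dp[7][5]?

   ''  1  1  4  7  3  7  8  5  9
''  0  1  2  3  4  5  6  7  8  9
 7  1  1  2  3  3  4  5  6  7  8
 7  2  2  2  3  3  4  4  5  6  7
 6  3  3  3  3  4  4  5  5  6  7
 0  4  4  4  4  4  5  5  6  6  7
 9  5  5  5  5  5  5  6  6  7  6
 0  6  6  6  6  6  6  6  7  7  7
 6  7  7  7  7  7  7  7  7  8  8
 1  8  7  7  8  8  8  8  8  8  9
 2  9  8  8  8  9  9  9  9  9  9

7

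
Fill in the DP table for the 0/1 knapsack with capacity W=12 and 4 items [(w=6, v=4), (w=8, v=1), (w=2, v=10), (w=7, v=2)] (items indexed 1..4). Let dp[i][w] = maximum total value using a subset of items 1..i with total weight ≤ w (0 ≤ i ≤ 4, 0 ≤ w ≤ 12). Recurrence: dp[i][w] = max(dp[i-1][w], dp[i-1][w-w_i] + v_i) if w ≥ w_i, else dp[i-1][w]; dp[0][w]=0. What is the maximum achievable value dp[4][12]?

i\w   0   1   2   3   4   5   6   7   8   9  10  11  12
  0   0   0   0   0   0   0   0   0   0   0   0   0   0
  1   0   0   0   0   0   0   4   4   4   4   4   4   4
  2   0   0   0   0   0   0   4   4   4   4   4   4   4
  3   0   0  10  10  10  10  10  10  14  14  14  14  14
  4   0   0  10  10  10  10  10  10  14  14  14  14  14

14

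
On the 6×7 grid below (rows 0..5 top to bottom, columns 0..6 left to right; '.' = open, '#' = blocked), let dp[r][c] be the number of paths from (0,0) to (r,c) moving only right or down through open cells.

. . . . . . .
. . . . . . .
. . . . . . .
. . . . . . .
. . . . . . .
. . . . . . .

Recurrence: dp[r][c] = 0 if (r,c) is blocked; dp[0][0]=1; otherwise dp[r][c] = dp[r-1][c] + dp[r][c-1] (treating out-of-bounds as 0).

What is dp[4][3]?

r\c   0   1   2   3   4   5   6
  0   1   1   1   1   1   1   1
  1   1   2   3   4   5   6   7
  2   1   3   6  10  15  21  28
  3   1   4  10  20  35  56  84
  4   1   5  15  35  70 126 210
  5   1   6  21  56 126 252 462

35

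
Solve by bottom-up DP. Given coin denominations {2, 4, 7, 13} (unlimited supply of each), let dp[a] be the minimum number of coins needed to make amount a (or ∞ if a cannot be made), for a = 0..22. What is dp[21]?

3

 a  0  1  2  3  4  5  6  7  8  9 10 11 12 13 14 15 16 17 18 19 20 21 22
dp  0  -  1  -  1  -  2  1  2  2  3  2  3  1  2  2  3  2  3  3  2  3  3
(- denotes ∞ / unreachable)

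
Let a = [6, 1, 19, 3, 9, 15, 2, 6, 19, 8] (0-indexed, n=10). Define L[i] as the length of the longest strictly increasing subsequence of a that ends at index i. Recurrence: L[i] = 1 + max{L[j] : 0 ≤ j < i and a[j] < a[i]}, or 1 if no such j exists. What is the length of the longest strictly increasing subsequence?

   i    0    1    2    3    4    5    6    7    8    9
a[i]    6    1   19    3    9   15    2    6   19    8
L[i]    1    1    2    2    3    4    2    3    5    4

5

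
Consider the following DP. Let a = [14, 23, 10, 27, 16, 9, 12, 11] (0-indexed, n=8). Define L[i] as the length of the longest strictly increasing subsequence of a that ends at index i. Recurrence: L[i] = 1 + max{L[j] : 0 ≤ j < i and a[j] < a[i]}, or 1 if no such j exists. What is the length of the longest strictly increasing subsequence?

   i    0    1    2    3    4    5    6    7
a[i]   14   23   10   27   16    9   12   11
L[i]    1    2    1    3    2    1    2    2

3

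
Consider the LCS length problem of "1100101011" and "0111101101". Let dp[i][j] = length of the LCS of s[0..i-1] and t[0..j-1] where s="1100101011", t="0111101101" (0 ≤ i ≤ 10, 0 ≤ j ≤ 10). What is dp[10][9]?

   ''  0  1  1  1  1  0  1  1  0  1
''  0  0  0  0  0  0  0  0  0  0  0
 1  0  0  1  1  1  1  1  1  1  1  1
 1  0  0  1  2  2  2  2  2  2  2  2
 0  0  1  1  2  2  2  3  3  3  3  3
 0  0  1  1  2  2  2  3  3  3  4  4
 1  0  1  2  2  3  3  3  4  4  4  5
 0  0  1  2  2  3  3  4  4  4  5  5
 1  0  1  2  3  3  4  4  5  5  5  6
 0  0  1  2  3  3  4  5  5  5  6  6
 1  0  1  2  3  4  4  5  6  6  6  7
 1  0  1  2  3  4  5  5  6  7  7  7

7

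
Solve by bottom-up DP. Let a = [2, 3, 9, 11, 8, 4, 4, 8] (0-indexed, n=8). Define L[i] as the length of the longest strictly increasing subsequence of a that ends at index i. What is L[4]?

   i    0    1    2    3    4    5    6    7
a[i]    2    3    9   11    8    4    4    8
L[i]    1    2    3    4    3    3    3    4

3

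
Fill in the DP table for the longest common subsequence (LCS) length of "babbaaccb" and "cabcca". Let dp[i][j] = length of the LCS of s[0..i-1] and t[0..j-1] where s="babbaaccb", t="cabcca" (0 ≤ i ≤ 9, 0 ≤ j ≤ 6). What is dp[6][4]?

   ''  c  a  b  c  c  a
''  0  0  0  0  0  0  0
 b  0  0  0  1  1  1  1
 a  0  0  1  1  1  1  2
 b  0  0  1  2  2  2  2
 b  0  0  1  2  2  2  2
 a  0  0  1  2  2  2  3
 a  0  0  1  2  2  2  3
 c  0  1  1  2  3  3  3
 c  0  1  1  2  3  4  4
 b  0  1  1  2  3  4  4

2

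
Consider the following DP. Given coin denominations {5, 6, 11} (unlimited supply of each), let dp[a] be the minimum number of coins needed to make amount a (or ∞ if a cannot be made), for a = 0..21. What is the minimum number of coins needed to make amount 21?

 a  0  1  2  3  4  5  6  7  8  9 10 11 12 13 14 15 16 17 18 19 20 21
dp  0  -  -  -  -  1  1  -  -  -  2  1  2  -  -  3  2  2  3  -  4  3
(- denotes ∞ / unreachable)

3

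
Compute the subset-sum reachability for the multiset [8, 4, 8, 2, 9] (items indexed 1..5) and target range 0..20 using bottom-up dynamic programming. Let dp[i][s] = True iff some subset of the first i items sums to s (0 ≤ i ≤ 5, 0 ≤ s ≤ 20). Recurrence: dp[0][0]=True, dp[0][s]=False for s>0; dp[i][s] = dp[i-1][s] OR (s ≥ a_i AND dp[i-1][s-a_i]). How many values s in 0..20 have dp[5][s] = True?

17

i\s   0   1   2   3   4   5   6   7   8   9  10  11  12  13  14  15  16  17  18  19  20
  0   T   F   F   F   F   F   F   F   F   F   F   F   F   F   F   F   F   F   F   F   F
  1   T   F   F   F   F   F   F   F   T   F   F   F   F   F   F   F   F   F   F   F   F
  2   T   F   F   F   T   F   F   F   T   F   F   F   T   F   F   F   F   F   F   F   F
  3   T   F   F   F   T   F   F   F   T   F   F   F   T   F   F   F   T   F   F   F   T
  4   T   F   T   F   T   F   T   F   T   F   T   F   T   F   T   F   T   F   T   F   T
  5   T   F   T   F   T   F   T   F   T   T   T   T   T   T   T   T   T   T   T   T   T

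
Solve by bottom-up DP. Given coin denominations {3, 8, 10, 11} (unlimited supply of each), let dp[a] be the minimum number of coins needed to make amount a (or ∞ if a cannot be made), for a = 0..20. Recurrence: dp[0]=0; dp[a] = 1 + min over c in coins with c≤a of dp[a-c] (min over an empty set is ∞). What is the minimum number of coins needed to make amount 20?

2

 a  0  1  2  3  4  5  6  7  8  9 10 11 12 13 14 15 16 17 18 19 20
dp  0  -  -  1  -  -  2  -  1  3  1  1  4  2  2  5  2  3  2  2  2
(- denotes ∞ / unreachable)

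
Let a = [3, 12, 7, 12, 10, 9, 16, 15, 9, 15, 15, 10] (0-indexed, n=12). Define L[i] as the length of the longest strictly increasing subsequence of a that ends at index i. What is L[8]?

3

   i    0    1    2    3    4    5    6    7    8    9   10   11
a[i]    3   12    7   12   10    9   16   15    9   15   15   10
L[i]    1    2    2    3    3    3    4    4    3    4    4    4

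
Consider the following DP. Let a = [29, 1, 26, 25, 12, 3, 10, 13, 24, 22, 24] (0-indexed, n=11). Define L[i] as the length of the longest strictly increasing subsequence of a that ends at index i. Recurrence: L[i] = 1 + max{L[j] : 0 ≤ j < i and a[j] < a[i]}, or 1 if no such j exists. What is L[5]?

   i    0    1    2    3    4    5    6    7    8    9   10
a[i]   29    1   26   25   12    3   10   13   24   22   24
L[i]    1    1    2    2    2    2    3    4    5    5    6

2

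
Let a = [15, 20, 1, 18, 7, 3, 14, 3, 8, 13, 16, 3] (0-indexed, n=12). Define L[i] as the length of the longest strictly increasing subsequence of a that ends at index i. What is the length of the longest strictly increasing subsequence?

   i    0    1    2    3    4    5    6    7    8    9   10   11
a[i]   15   20    1   18    7    3   14    3    8   13   16    3
L[i]    1    2    1    2    2    2    3    2    3    4    5    2

5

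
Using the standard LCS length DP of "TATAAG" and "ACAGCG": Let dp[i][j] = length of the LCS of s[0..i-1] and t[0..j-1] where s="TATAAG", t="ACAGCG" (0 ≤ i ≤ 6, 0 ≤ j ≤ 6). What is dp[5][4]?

2

   ''  A  C  A  G  C  G
''  0  0  0  0  0  0  0
 T  0  0  0  0  0  0  0
 A  0  1  1  1  1  1  1
 T  0  1  1  1  1  1  1
 A  0  1  1  2  2  2  2
 A  0  1  1  2  2  2  2
 G  0  1  1  2  3  3  3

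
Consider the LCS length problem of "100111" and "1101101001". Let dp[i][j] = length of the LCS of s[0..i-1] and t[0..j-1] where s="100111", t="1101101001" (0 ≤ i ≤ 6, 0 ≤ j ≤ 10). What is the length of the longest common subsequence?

   ''  1  1  0  1  1  0  1  0  0  1
''  0  0  0  0  0  0  0  0  0  0  0
 1  0  1  1  1  1  1  1  1  1  1  1
 0  0  1  1  2  2  2  2  2  2  2  2
 0  0  1  1  2  2  2  3  3  3  3  3
 1  0  1  2  2  3  3  3  4  4  4  4
 1  0  1  2  2  3  4  4  4  4  4  5
 1  0  1  2  2  3  4  4  5  5  5  5

5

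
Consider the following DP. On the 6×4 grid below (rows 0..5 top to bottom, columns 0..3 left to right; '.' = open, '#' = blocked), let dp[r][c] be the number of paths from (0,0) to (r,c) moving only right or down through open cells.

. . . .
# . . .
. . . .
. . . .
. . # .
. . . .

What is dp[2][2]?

3

r\c   0   1   2   3
  0   1   1   1   1
  1   0   1   2   3
  2   0   1   3   6
  3   0   1   4  10
  4   0   1   0  10
  5   0   1   1  11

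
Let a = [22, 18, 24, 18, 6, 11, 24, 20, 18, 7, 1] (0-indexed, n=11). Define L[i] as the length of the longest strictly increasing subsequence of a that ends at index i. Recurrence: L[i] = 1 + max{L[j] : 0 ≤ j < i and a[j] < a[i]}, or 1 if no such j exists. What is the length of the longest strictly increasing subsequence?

3

   i    0    1    2    3    4    5    6    7    8    9   10
a[i]   22   18   24   18    6   11   24   20   18    7    1
L[i]    1    1    2    1    1    2    3    3    3    2    1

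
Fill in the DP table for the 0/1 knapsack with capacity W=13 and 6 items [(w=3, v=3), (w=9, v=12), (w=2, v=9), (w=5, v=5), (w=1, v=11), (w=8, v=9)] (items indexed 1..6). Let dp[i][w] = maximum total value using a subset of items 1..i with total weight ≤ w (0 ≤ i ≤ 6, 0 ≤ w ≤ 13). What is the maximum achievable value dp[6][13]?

i\w   0   1   2   3   4   5   6   7   8   9  10  11  12  13
  0   0   0   0   0   0   0   0   0   0   0   0   0   0   0
  1   0   0   0   3   3   3   3   3   3   3   3   3   3   3
  2   0   0   0   3   3   3   3   3   3  12  12  12  15  15
  3   0   0   9   9   9  12  12  12  12  12  12  21  21  21
  4   0   0   9   9   9  12  12  14  14  14  17  21  21  21
  5   0  11  11  20  20  20  23  23  25  25  25  28  32  32
  6   0  11  11  20  20  20  23  23  25  25  25  29  32  32

32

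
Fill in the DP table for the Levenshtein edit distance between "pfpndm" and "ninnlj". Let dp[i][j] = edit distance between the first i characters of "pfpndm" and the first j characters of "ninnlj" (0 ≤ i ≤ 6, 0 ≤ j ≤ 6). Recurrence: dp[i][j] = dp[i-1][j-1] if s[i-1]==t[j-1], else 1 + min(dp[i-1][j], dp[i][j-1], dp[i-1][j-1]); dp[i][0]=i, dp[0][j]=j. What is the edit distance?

5

   ''  n  i  n  n  l  j
''  0  1  2  3  4  5  6
 p  1  1  2  3  4  5  6
 f  2  2  2  3  4  5  6
 p  3  3  3  3  4  5  6
 n  4  3  4  3  3  4  5
 d  5  4  4  4  4  4  5
 m  6  5  5  5  5  5  5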